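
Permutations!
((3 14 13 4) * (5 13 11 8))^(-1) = (3 4 13 5 8 11 14)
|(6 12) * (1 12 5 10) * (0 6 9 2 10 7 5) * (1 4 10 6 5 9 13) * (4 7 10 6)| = 24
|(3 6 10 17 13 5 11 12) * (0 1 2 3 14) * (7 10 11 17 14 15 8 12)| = |(0 1 2 3 6 11 7 10 14)(5 17 13)(8 12 15)| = 9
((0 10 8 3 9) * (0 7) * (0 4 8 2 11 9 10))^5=((2 11 9 7 4 8 3 10))^5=(2 8 9 10 4 11 3 7)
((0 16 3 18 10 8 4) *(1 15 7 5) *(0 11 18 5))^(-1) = ((0 16 3 5 1 15 7)(4 11 18 10 8))^(-1) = (0 7 15 1 5 3 16)(4 8 10 18 11)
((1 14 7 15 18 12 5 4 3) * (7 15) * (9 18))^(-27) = (18)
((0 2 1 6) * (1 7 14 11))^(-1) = ((0 2 7 14 11 1 6))^(-1) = (0 6 1 11 14 7 2)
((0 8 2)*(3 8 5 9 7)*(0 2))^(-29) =(0 5 9 7 3 8)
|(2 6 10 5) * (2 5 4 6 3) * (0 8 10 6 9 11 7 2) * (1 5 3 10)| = |(0 8 1 5 3)(2 10 4 9 11 7)| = 30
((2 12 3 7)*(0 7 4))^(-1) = (0 4 3 12 2 7)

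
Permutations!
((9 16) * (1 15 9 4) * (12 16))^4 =(1 16 9)(4 12 15) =((1 15 9 12 16 4))^4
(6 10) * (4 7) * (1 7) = (1 7 4)(6 10) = [0, 7, 2, 3, 1, 5, 10, 4, 8, 9, 6]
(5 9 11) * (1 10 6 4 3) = (1 10 6 4 3)(5 9 11) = [0, 10, 2, 1, 3, 9, 4, 7, 8, 11, 6, 5]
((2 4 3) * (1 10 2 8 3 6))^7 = ((1 10 2 4 6)(3 8))^7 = (1 2 6 10 4)(3 8)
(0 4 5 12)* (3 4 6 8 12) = [6, 1, 2, 4, 5, 3, 8, 7, 12, 9, 10, 11, 0] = (0 6 8 12)(3 4 5)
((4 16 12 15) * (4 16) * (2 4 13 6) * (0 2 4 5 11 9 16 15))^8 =(0 2 5 11 9 16 12)(4 6 13)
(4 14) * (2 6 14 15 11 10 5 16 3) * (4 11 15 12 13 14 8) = (2 6 8 4 12 13 14 11 10 5 16 3) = [0, 1, 6, 2, 12, 16, 8, 7, 4, 9, 5, 10, 13, 14, 11, 15, 3]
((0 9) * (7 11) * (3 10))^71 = (0 9)(3 10)(7 11)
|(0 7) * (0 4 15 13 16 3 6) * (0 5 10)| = 10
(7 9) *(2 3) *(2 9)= (2 3 9 7)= [0, 1, 3, 9, 4, 5, 6, 2, 8, 7]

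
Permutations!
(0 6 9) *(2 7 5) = (0 6 9)(2 7 5) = [6, 1, 7, 3, 4, 2, 9, 5, 8, 0]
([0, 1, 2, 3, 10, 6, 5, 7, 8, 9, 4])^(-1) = [0, 1, 2, 3, 10, 6, 5, 7, 8, 9, 4]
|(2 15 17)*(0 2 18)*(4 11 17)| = 7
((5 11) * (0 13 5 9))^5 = ((0 13 5 11 9))^5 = (13)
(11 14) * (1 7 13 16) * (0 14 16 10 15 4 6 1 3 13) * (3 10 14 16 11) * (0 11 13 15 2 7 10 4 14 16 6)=[6, 10, 7, 15, 0, 5, 1, 11, 8, 9, 2, 13, 12, 16, 3, 14, 4]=(0 6 1 10 2 7 11 13 16 4)(3 15 14)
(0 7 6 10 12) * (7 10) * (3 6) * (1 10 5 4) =(0 5 4 1 10 12)(3 6 7) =[5, 10, 2, 6, 1, 4, 7, 3, 8, 9, 12, 11, 0]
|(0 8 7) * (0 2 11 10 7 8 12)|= 4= |(0 12)(2 11 10 7)|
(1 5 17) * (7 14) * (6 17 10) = [0, 5, 2, 3, 4, 10, 17, 14, 8, 9, 6, 11, 12, 13, 7, 15, 16, 1] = (1 5 10 6 17)(7 14)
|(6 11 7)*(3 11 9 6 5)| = 4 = |(3 11 7 5)(6 9)|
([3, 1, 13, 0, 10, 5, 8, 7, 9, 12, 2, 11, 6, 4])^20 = (13)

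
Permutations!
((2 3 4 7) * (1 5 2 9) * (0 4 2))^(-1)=((0 4 7 9 1 5)(2 3))^(-1)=(0 5 1 9 7 4)(2 3)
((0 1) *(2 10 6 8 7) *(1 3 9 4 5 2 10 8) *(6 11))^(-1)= (0 1 6 11 10 7 8 2 5 4 9 3)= ((0 3 9 4 5 2 8 7 10 11 6 1))^(-1)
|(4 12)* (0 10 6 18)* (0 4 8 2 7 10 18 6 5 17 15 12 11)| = 8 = |(0 18 4 11)(2 7 10 5 17 15 12 8)|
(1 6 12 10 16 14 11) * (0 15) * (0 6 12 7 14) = (0 15 6 7 14 11 1 12 10 16) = [15, 12, 2, 3, 4, 5, 7, 14, 8, 9, 16, 1, 10, 13, 11, 6, 0]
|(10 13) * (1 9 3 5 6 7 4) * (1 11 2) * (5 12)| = |(1 9 3 12 5 6 7 4 11 2)(10 13)| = 10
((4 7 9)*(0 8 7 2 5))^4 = ((0 8 7 9 4 2 5))^4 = (0 4 8 2 7 5 9)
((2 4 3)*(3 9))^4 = ((2 4 9 3))^4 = (9)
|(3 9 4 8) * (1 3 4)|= 6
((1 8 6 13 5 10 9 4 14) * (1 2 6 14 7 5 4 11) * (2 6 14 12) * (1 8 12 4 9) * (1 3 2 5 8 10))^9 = ((1 12 5)(2 14 6 13 9 11 10 3)(4 7 8))^9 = (2 14 6 13 9 11 10 3)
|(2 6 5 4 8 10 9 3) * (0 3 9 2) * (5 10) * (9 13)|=6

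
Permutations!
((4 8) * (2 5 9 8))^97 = ((2 5 9 8 4))^97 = (2 9 4 5 8)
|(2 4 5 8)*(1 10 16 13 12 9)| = 12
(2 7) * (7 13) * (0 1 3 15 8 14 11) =(0 1 3 15 8 14 11)(2 13 7) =[1, 3, 13, 15, 4, 5, 6, 2, 14, 9, 10, 0, 12, 7, 11, 8]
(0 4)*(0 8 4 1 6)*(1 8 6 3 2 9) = [8, 3, 9, 2, 6, 5, 0, 7, 4, 1] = (0 8 4 6)(1 3 2 9)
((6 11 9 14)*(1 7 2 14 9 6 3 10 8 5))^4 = ((1 7 2 14 3 10 8 5)(6 11))^4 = (1 3)(2 8)(5 14)(7 10)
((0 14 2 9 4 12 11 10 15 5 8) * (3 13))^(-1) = ((0 14 2 9 4 12 11 10 15 5 8)(3 13))^(-1) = (0 8 5 15 10 11 12 4 9 2 14)(3 13)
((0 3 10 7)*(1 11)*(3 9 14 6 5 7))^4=((0 9 14 6 5 7)(1 11)(3 10))^4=(0 5 14)(6 9 7)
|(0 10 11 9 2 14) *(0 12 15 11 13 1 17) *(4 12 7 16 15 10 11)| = |(0 11 9 2 14 7 16 15 4 12 10 13 1 17)| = 14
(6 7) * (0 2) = [2, 1, 0, 3, 4, 5, 7, 6] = (0 2)(6 7)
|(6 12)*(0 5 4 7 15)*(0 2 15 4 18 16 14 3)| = |(0 5 18 16 14 3)(2 15)(4 7)(6 12)| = 6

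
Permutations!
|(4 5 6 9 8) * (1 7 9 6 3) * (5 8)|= |(1 7 9 5 3)(4 8)|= 10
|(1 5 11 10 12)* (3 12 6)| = |(1 5 11 10 6 3 12)| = 7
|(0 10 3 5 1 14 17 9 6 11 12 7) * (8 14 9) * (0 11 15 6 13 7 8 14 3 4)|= |(0 10 4)(1 9 13 7 11 12 8 3 5)(6 15)(14 17)|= 18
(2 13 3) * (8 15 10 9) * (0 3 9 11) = (0 3 2 13 9 8 15 10 11) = [3, 1, 13, 2, 4, 5, 6, 7, 15, 8, 11, 0, 12, 9, 14, 10]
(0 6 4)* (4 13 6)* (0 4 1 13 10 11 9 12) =(0 1 13 6 10 11 9 12) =[1, 13, 2, 3, 4, 5, 10, 7, 8, 12, 11, 9, 0, 6]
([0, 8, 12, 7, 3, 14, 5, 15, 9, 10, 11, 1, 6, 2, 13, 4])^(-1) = [0, 11, 13, 4, 15, 6, 12, 3, 1, 8, 9, 10, 2, 14, 5, 7]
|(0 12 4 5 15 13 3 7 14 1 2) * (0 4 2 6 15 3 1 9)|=36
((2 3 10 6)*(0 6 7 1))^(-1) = ((0 6 2 3 10 7 1))^(-1) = (0 1 7 10 3 2 6)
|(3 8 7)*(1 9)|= 6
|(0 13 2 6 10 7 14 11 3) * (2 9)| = |(0 13 9 2 6 10 7 14 11 3)| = 10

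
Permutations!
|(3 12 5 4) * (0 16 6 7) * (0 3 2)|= 9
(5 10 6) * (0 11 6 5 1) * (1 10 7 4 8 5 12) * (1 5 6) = (0 11 1)(4 8 6 10 12 5 7) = [11, 0, 2, 3, 8, 7, 10, 4, 6, 9, 12, 1, 5]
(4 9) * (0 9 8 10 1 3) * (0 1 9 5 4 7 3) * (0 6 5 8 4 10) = [8, 6, 2, 1, 4, 10, 5, 3, 0, 7, 9] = (0 8)(1 6 5 10 9 7 3)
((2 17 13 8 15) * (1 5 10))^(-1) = (1 10 5)(2 15 8 13 17)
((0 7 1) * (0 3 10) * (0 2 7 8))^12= (1 10 7 3 2)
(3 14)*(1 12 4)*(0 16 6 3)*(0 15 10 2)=(0 16 6 3 14 15 10 2)(1 12 4)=[16, 12, 0, 14, 1, 5, 3, 7, 8, 9, 2, 11, 4, 13, 15, 10, 6]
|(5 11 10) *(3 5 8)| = 5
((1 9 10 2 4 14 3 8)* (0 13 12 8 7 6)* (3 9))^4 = ((0 13 12 8 1 3 7 6)(2 4 14 9 10))^4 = (0 1)(2 10 9 14 4)(3 13)(6 8)(7 12)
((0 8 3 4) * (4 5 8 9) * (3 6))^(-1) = (0 4 9)(3 6 8 5)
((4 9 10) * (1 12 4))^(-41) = ((1 12 4 9 10))^(-41) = (1 10 9 4 12)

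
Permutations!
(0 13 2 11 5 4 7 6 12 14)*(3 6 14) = (0 13 2 11 5 4 7 14)(3 6 12) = [13, 1, 11, 6, 7, 4, 12, 14, 8, 9, 10, 5, 3, 2, 0]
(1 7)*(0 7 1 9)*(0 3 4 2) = [7, 1, 0, 4, 2, 5, 6, 9, 8, 3] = (0 7 9 3 4 2)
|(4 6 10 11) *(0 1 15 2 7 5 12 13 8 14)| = |(0 1 15 2 7 5 12 13 8 14)(4 6 10 11)| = 20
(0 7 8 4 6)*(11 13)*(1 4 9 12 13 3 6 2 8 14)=(0 7 14 1 4 2 8 9 12 13 11 3 6)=[7, 4, 8, 6, 2, 5, 0, 14, 9, 12, 10, 3, 13, 11, 1]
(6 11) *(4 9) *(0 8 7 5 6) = [8, 1, 2, 3, 9, 6, 11, 5, 7, 4, 10, 0] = (0 8 7 5 6 11)(4 9)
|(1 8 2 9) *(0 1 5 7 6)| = 8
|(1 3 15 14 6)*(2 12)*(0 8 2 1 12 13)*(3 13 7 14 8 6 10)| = |(0 6 12 1 13)(2 7 14 10 3 15 8)| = 35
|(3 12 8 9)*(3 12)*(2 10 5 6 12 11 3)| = |(2 10 5 6 12 8 9 11 3)| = 9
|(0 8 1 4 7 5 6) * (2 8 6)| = 6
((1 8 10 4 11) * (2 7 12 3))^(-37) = ((1 8 10 4 11)(2 7 12 3))^(-37) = (1 4 8 11 10)(2 3 12 7)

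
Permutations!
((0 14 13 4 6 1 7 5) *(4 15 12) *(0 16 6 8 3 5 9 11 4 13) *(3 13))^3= (0 14)(1 11 13 3 6 9 8 12 16 7 4 15 5)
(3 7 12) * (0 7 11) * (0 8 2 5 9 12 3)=(0 7 3 11 8 2 5 9 12)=[7, 1, 5, 11, 4, 9, 6, 3, 2, 12, 10, 8, 0]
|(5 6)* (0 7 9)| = 6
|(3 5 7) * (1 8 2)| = |(1 8 2)(3 5 7)| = 3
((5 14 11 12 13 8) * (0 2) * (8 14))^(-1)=((0 2)(5 8)(11 12 13 14))^(-1)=(0 2)(5 8)(11 14 13 12)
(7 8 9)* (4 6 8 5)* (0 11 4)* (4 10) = [11, 1, 2, 3, 6, 0, 8, 5, 9, 7, 4, 10] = (0 11 10 4 6 8 9 7 5)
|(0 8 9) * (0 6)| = 4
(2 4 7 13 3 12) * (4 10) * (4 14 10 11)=(2 11 4 7 13 3 12)(10 14)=[0, 1, 11, 12, 7, 5, 6, 13, 8, 9, 14, 4, 2, 3, 10]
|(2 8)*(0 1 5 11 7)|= |(0 1 5 11 7)(2 8)|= 10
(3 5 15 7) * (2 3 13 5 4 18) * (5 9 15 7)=(2 3 4 18)(5 7 13 9 15)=[0, 1, 3, 4, 18, 7, 6, 13, 8, 15, 10, 11, 12, 9, 14, 5, 16, 17, 2]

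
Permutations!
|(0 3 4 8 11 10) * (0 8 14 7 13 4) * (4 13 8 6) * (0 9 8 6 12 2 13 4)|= 13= |(0 3 9 8 11 10 12 2 13 4 14 7 6)|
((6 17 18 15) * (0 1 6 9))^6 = ((0 1 6 17 18 15 9))^6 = (0 9 15 18 17 6 1)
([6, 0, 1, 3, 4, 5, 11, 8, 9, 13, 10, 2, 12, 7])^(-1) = (0 1 2 11 6)(7 13 9 8)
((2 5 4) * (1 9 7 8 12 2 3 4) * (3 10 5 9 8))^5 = (1 7)(2 10)(3 8)(4 12)(5 9)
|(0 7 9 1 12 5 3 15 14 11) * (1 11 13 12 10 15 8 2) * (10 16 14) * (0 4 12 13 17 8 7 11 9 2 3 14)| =26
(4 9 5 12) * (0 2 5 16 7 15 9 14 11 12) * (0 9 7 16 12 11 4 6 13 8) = (16)(0 2 5 9 12 6 13 8)(4 14)(7 15) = [2, 1, 5, 3, 14, 9, 13, 15, 0, 12, 10, 11, 6, 8, 4, 7, 16]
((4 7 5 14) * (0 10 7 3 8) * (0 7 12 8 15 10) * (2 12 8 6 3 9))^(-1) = (2 9 4 14 5 7 8 10 15 3 6 12)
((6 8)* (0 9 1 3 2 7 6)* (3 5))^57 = ((0 9 1 5 3 2 7 6 8))^57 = (0 5 7)(1 2 8)(3 6 9)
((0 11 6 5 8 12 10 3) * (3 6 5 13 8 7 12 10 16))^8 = ((0 11 5 7 12 16 3)(6 13 8 10))^8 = (0 11 5 7 12 16 3)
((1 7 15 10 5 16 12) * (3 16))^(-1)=(1 12 16 3 5 10 15 7)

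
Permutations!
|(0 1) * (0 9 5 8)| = |(0 1 9 5 8)| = 5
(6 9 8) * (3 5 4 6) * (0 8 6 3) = (0 8)(3 5 4)(6 9) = [8, 1, 2, 5, 3, 4, 9, 7, 0, 6]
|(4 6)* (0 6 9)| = 4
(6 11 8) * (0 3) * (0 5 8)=[3, 1, 2, 5, 4, 8, 11, 7, 6, 9, 10, 0]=(0 3 5 8 6 11)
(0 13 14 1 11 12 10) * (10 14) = (0 13 10)(1 11 12 14) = [13, 11, 2, 3, 4, 5, 6, 7, 8, 9, 0, 12, 14, 10, 1]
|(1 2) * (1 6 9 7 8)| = 6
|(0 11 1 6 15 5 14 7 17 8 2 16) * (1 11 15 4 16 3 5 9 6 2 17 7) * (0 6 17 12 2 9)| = |(0 15)(1 9 17 8 12 2 3 5 14)(4 16 6)| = 18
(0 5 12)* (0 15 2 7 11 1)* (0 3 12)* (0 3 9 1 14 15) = (0 5 3 12)(1 9)(2 7 11 14 15) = [5, 9, 7, 12, 4, 3, 6, 11, 8, 1, 10, 14, 0, 13, 15, 2]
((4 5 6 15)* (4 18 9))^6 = ((4 5 6 15 18 9))^6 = (18)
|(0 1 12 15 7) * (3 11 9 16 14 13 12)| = |(0 1 3 11 9 16 14 13 12 15 7)| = 11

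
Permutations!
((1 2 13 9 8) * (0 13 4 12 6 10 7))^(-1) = (0 7 10 6 12 4 2 1 8 9 13)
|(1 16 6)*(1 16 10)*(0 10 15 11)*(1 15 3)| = 4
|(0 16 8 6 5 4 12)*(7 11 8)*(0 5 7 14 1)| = |(0 16 14 1)(4 12 5)(6 7 11 8)| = 12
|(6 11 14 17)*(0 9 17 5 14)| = 10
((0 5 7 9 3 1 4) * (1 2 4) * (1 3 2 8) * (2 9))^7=((9)(0 5 7 2 4)(1 3 8))^7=(9)(0 7 4 5 2)(1 3 8)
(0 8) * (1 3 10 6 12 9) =(0 8)(1 3 10 6 12 9) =[8, 3, 2, 10, 4, 5, 12, 7, 0, 1, 6, 11, 9]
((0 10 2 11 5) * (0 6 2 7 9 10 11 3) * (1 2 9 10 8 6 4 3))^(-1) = (0 3 4 5 11)(1 2)(6 8 9)(7 10)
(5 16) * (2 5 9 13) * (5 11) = (2 11 5 16 9 13) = [0, 1, 11, 3, 4, 16, 6, 7, 8, 13, 10, 5, 12, 2, 14, 15, 9]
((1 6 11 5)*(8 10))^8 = (11) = ((1 6 11 5)(8 10))^8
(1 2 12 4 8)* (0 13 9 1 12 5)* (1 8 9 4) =(0 13 4 9 8 12 1 2 5) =[13, 2, 5, 3, 9, 0, 6, 7, 12, 8, 10, 11, 1, 4]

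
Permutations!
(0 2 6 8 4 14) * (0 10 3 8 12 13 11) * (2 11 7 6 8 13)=[11, 1, 8, 13, 14, 5, 12, 6, 4, 9, 3, 0, 2, 7, 10]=(0 11)(2 8 4 14 10 3 13 7 6 12)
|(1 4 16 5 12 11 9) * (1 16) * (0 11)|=|(0 11 9 16 5 12)(1 4)|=6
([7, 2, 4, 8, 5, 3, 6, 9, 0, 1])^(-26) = (0 7 9 1 2 4 5 3 8)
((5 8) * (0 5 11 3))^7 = ((0 5 8 11 3))^7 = (0 8 3 5 11)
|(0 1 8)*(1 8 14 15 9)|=4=|(0 8)(1 14 15 9)|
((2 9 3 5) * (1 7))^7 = ((1 7)(2 9 3 5))^7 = (1 7)(2 5 3 9)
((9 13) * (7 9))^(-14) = (7 9 13)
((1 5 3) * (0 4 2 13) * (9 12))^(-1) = ((0 4 2 13)(1 5 3)(9 12))^(-1) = (0 13 2 4)(1 3 5)(9 12)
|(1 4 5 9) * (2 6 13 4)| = 7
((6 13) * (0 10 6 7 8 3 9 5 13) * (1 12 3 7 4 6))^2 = (0 1 3 5 4)(6 10 12 9 13)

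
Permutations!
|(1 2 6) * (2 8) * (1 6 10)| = 4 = |(1 8 2 10)|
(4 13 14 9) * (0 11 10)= (0 11 10)(4 13 14 9)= [11, 1, 2, 3, 13, 5, 6, 7, 8, 4, 0, 10, 12, 14, 9]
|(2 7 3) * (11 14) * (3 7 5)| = 6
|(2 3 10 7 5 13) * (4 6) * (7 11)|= 14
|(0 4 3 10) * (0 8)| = 5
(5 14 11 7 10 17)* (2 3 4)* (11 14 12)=(2 3 4)(5 12 11 7 10 17)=[0, 1, 3, 4, 2, 12, 6, 10, 8, 9, 17, 7, 11, 13, 14, 15, 16, 5]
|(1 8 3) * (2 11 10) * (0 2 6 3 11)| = |(0 2)(1 8 11 10 6 3)| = 6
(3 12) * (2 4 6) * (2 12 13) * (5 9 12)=(2 4 6 5 9 12 3 13)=[0, 1, 4, 13, 6, 9, 5, 7, 8, 12, 10, 11, 3, 2]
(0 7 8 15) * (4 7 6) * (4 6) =[4, 1, 2, 3, 7, 5, 6, 8, 15, 9, 10, 11, 12, 13, 14, 0] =(0 4 7 8 15)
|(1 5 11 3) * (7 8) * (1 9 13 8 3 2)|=20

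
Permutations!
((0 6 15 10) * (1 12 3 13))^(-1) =(0 10 15 6)(1 13 3 12)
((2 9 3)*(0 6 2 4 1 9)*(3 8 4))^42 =((0 6 2)(1 9 8 4))^42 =(1 8)(4 9)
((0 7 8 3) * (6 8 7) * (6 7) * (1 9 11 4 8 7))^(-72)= (0 8 11 1 3 4 9)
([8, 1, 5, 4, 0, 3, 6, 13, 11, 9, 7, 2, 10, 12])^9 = (0 11 5 4 8 2 3)(7 13 12 10)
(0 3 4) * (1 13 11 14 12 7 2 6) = (0 3 4)(1 13 11 14 12 7 2 6) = [3, 13, 6, 4, 0, 5, 1, 2, 8, 9, 10, 14, 7, 11, 12]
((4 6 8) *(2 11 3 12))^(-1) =((2 11 3 12)(4 6 8))^(-1) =(2 12 3 11)(4 8 6)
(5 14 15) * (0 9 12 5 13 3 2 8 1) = (0 9 12 5 14 15 13 3 2 8 1) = [9, 0, 8, 2, 4, 14, 6, 7, 1, 12, 10, 11, 5, 3, 15, 13]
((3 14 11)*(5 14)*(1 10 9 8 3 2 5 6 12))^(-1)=(1 12 6 3 8 9 10)(2 11 14 5)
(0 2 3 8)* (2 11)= (0 11 2 3 8)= [11, 1, 3, 8, 4, 5, 6, 7, 0, 9, 10, 2]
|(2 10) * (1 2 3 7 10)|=6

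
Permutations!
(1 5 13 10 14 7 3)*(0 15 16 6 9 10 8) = (0 15 16 6 9 10 14 7 3 1 5 13 8) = [15, 5, 2, 1, 4, 13, 9, 3, 0, 10, 14, 11, 12, 8, 7, 16, 6]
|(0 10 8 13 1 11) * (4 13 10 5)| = |(0 5 4 13 1 11)(8 10)| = 6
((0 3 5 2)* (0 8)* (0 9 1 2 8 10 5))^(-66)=(10)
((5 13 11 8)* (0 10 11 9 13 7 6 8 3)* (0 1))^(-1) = (0 1 3 11 10)(5 8 6 7)(9 13)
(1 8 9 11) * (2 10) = (1 8 9 11)(2 10) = [0, 8, 10, 3, 4, 5, 6, 7, 9, 11, 2, 1]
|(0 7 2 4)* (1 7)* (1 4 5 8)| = |(0 4)(1 7 2 5 8)| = 10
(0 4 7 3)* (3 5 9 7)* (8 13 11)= (0 4 3)(5 9 7)(8 13 11)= [4, 1, 2, 0, 3, 9, 6, 5, 13, 7, 10, 8, 12, 11]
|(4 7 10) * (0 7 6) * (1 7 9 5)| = |(0 9 5 1 7 10 4 6)| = 8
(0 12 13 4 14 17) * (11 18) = [12, 1, 2, 3, 14, 5, 6, 7, 8, 9, 10, 18, 13, 4, 17, 15, 16, 0, 11] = (0 12 13 4 14 17)(11 18)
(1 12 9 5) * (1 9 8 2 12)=(2 12 8)(5 9)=[0, 1, 12, 3, 4, 9, 6, 7, 2, 5, 10, 11, 8]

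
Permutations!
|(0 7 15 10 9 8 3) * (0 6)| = 8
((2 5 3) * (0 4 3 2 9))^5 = ((0 4 3 9)(2 5))^5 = (0 4 3 9)(2 5)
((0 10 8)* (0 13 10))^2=((8 13 10))^2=(8 10 13)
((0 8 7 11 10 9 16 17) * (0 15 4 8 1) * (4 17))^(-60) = (17)(4 11 16 7 9 8 10) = ((0 1)(4 8 7 11 10 9 16)(15 17))^(-60)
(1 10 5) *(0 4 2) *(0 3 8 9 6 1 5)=(0 4 2 3 8 9 6 1 10)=[4, 10, 3, 8, 2, 5, 1, 7, 9, 6, 0]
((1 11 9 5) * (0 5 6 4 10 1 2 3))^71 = ((0 5 2 3)(1 11 9 6 4 10))^71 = (0 3 2 5)(1 10 4 6 9 11)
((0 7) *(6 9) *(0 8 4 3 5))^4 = ((0 7 8 4 3 5)(6 9))^4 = (9)(0 3 8)(4 7 5)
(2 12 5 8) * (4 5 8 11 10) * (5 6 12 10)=(2 10 4 6 12 8)(5 11)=[0, 1, 10, 3, 6, 11, 12, 7, 2, 9, 4, 5, 8]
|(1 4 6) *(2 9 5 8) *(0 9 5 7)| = 3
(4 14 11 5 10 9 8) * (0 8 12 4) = (0 8)(4 14 11 5 10 9 12) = [8, 1, 2, 3, 14, 10, 6, 7, 0, 12, 9, 5, 4, 13, 11]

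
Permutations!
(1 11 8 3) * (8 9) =(1 11 9 8 3) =[0, 11, 2, 1, 4, 5, 6, 7, 3, 8, 10, 9]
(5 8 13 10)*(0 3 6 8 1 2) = (0 3 6 8 13 10 5 1 2) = [3, 2, 0, 6, 4, 1, 8, 7, 13, 9, 5, 11, 12, 10]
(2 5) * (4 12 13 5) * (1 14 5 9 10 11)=(1 14 5 2 4 12 13 9 10 11)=[0, 14, 4, 3, 12, 2, 6, 7, 8, 10, 11, 1, 13, 9, 5]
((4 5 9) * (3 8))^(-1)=((3 8)(4 5 9))^(-1)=(3 8)(4 9 5)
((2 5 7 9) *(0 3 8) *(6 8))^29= (0 3 6 8)(2 5 7 9)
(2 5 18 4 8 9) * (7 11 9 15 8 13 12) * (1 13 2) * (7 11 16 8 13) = (1 7 16 8 15 13 12 11 9)(2 5 18 4) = [0, 7, 5, 3, 2, 18, 6, 16, 15, 1, 10, 9, 11, 12, 14, 13, 8, 17, 4]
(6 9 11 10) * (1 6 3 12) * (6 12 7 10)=(1 12)(3 7 10)(6 9 11)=[0, 12, 2, 7, 4, 5, 9, 10, 8, 11, 3, 6, 1]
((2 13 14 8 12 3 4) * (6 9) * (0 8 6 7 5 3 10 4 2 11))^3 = (0 10)(2 6 5 13 9 3 14 7)(4 8)(11 12)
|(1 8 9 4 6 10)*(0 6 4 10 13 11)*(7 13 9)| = |(0 6 9 10 1 8 7 13 11)| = 9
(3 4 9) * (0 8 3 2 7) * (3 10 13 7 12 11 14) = (0 8 10 13 7)(2 12 11 14 3 4 9) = [8, 1, 12, 4, 9, 5, 6, 0, 10, 2, 13, 14, 11, 7, 3]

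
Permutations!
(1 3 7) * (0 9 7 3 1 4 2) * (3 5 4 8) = [9, 1, 0, 5, 2, 4, 6, 8, 3, 7] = (0 9 7 8 3 5 4 2)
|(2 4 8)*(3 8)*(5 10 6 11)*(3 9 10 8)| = |(2 4 9 10 6 11 5 8)| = 8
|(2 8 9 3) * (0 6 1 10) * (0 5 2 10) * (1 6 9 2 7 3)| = |(0 9 1)(2 8)(3 10 5 7)| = 12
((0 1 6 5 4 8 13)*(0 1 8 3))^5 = ((0 8 13 1 6 5 4 3))^5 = (0 5 13 3 6 8 4 1)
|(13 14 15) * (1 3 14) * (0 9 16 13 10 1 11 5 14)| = 11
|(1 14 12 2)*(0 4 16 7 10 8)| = 12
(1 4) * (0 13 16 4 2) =[13, 2, 0, 3, 1, 5, 6, 7, 8, 9, 10, 11, 12, 16, 14, 15, 4] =(0 13 16 4 1 2)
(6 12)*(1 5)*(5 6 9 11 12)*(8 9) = [0, 6, 2, 3, 4, 1, 5, 7, 9, 11, 10, 12, 8] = (1 6 5)(8 9 11 12)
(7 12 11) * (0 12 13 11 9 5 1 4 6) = (0 12 9 5 1 4 6)(7 13 11) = [12, 4, 2, 3, 6, 1, 0, 13, 8, 5, 10, 7, 9, 11]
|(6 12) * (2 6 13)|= 4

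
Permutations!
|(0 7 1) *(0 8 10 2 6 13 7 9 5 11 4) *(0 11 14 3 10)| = |(0 9 5 14 3 10 2 6 13 7 1 8)(4 11)| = 12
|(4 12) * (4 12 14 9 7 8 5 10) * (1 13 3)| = 21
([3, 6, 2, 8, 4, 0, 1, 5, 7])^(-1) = [5, 6, 2, 0, 4, 7, 1, 8, 3]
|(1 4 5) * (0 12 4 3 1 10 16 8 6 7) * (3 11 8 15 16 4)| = 24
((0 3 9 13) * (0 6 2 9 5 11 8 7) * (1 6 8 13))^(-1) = (0 7 8 13 11 5 3)(1 9 2 6) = ((0 3 5 11 13 8 7)(1 6 2 9))^(-1)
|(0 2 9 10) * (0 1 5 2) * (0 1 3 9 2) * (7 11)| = 6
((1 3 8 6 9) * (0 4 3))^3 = (0 8 1 3 9 4 6)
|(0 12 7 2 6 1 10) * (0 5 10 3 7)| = |(0 12)(1 3 7 2 6)(5 10)| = 10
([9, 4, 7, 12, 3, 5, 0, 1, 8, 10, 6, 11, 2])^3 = (0 6 10 9)(1 12)(2 4)(3 7)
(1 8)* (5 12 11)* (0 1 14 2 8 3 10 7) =(0 1 3 10 7)(2 8 14)(5 12 11) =[1, 3, 8, 10, 4, 12, 6, 0, 14, 9, 7, 5, 11, 13, 2]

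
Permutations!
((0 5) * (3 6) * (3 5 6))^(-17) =((0 6 5))^(-17) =(0 6 5)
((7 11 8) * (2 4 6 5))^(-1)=((2 4 6 5)(7 11 8))^(-1)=(2 5 6 4)(7 8 11)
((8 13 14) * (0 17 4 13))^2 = (0 4 14)(8 17 13)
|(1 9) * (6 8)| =|(1 9)(6 8)| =2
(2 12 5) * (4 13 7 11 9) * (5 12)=(2 5)(4 13 7 11 9)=[0, 1, 5, 3, 13, 2, 6, 11, 8, 4, 10, 9, 12, 7]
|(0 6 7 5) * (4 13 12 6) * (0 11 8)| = |(0 4 13 12 6 7 5 11 8)| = 9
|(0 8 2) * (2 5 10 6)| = 6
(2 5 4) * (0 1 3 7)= (0 1 3 7)(2 5 4)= [1, 3, 5, 7, 2, 4, 6, 0]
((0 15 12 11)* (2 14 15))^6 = (15)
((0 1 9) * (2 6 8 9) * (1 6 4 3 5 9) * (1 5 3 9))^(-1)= ((0 6 8 5 1 2 4 9))^(-1)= (0 9 4 2 1 5 8 6)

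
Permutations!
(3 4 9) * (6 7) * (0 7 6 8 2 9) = [7, 1, 9, 4, 0, 5, 6, 8, 2, 3] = (0 7 8 2 9 3 4)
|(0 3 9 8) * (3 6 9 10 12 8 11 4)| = 9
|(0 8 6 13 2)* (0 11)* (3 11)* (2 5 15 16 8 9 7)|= |(0 9 7 2 3 11)(5 15 16 8 6 13)|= 6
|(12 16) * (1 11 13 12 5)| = 6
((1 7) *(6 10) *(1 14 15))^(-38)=(1 14)(7 15)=((1 7 14 15)(6 10))^(-38)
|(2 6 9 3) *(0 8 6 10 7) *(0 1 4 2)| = |(0 8 6 9 3)(1 4 2 10 7)| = 5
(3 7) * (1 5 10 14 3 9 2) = (1 5 10 14 3 7 9 2) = [0, 5, 1, 7, 4, 10, 6, 9, 8, 2, 14, 11, 12, 13, 3]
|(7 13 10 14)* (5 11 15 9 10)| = |(5 11 15 9 10 14 7 13)| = 8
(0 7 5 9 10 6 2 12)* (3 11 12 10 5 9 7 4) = (0 4 3 11 12)(2 10 6)(5 7 9) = [4, 1, 10, 11, 3, 7, 2, 9, 8, 5, 6, 12, 0]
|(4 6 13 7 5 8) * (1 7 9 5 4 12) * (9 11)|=|(1 7 4 6 13 11 9 5 8 12)|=10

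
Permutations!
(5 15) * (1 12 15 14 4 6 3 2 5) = (1 12 15)(2 5 14 4 6 3) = [0, 12, 5, 2, 6, 14, 3, 7, 8, 9, 10, 11, 15, 13, 4, 1]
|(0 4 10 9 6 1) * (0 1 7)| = |(0 4 10 9 6 7)| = 6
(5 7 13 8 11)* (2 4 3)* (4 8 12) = (2 8 11 5 7 13 12 4 3) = [0, 1, 8, 2, 3, 7, 6, 13, 11, 9, 10, 5, 4, 12]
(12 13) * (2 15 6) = (2 15 6)(12 13) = [0, 1, 15, 3, 4, 5, 2, 7, 8, 9, 10, 11, 13, 12, 14, 6]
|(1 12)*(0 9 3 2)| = 4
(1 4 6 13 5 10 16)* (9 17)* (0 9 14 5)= [9, 4, 2, 3, 6, 10, 13, 7, 8, 17, 16, 11, 12, 0, 5, 15, 1, 14]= (0 9 17 14 5 10 16 1 4 6 13)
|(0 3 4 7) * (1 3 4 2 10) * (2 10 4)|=|(0 2 4 7)(1 3 10)|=12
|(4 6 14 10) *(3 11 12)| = |(3 11 12)(4 6 14 10)| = 12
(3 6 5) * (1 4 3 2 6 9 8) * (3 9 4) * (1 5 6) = (1 3 4 9 8 5 2) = [0, 3, 1, 4, 9, 2, 6, 7, 5, 8]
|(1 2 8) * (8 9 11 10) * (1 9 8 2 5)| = 10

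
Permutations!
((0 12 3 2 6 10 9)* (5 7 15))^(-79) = ((0 12 3 2 6 10 9)(5 7 15))^(-79) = (0 10 2 12 9 6 3)(5 15 7)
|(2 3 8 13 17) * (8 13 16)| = 4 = |(2 3 13 17)(8 16)|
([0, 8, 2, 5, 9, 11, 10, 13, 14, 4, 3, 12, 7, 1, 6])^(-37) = [0, 11, 2, 8, 9, 14, 13, 3, 12, 4, 1, 6, 10, 5, 7]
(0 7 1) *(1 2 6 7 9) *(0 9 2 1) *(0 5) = (0 2 6 7 1 9 5) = [2, 9, 6, 3, 4, 0, 7, 1, 8, 5]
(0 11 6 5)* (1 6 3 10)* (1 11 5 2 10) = (0 5)(1 6 2 10 11 3) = [5, 6, 10, 1, 4, 0, 2, 7, 8, 9, 11, 3]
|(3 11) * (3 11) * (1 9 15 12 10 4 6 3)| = |(1 9 15 12 10 4 6 3)| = 8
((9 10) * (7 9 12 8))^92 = (7 10 8 9 12)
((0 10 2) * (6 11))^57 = (6 11)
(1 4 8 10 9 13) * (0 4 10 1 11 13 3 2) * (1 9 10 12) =(0 4 8 9 3 2)(1 12)(11 13) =[4, 12, 0, 2, 8, 5, 6, 7, 9, 3, 10, 13, 1, 11]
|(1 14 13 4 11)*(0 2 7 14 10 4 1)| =9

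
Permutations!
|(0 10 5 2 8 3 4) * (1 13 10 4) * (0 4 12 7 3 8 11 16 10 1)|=|(0 12 7 3)(1 13)(2 11 16 10 5)|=20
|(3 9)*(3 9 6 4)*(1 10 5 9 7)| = |(1 10 5 9 7)(3 6 4)| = 15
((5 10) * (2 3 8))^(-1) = ((2 3 8)(5 10))^(-1) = (2 8 3)(5 10)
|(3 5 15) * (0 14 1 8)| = 12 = |(0 14 1 8)(3 5 15)|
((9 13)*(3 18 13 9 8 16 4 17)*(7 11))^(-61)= (3 13 16 17 18 8 4)(7 11)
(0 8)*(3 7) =(0 8)(3 7) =[8, 1, 2, 7, 4, 5, 6, 3, 0]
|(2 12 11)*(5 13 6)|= 3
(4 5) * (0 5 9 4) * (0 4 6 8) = (0 5 4 9 6 8) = [5, 1, 2, 3, 9, 4, 8, 7, 0, 6]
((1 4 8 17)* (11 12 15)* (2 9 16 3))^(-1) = (1 17 8 4)(2 3 16 9)(11 15 12)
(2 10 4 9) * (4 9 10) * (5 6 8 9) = (2 4 10 5 6 8 9) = [0, 1, 4, 3, 10, 6, 8, 7, 9, 2, 5]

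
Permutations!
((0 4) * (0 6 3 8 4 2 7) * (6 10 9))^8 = ((0 2 7)(3 8 4 10 9 6))^8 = (0 7 2)(3 4 9)(6 8 10)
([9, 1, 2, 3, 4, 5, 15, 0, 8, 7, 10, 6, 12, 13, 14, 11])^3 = (15)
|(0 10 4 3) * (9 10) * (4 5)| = |(0 9 10 5 4 3)| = 6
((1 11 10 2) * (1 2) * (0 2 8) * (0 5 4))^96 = (11)(0 2 8 5 4)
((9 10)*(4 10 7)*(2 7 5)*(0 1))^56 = (2 4 9)(5 7 10)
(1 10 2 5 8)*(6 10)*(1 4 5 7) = (1 6 10 2 7)(4 5 8) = [0, 6, 7, 3, 5, 8, 10, 1, 4, 9, 2]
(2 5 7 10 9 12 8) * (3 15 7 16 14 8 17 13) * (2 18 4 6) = (2 5 16 14 8 18 4 6)(3 15 7 10 9 12 17 13) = [0, 1, 5, 15, 6, 16, 2, 10, 18, 12, 9, 11, 17, 3, 8, 7, 14, 13, 4]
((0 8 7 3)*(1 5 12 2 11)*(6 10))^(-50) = ((0 8 7 3)(1 5 12 2 11)(6 10))^(-50) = (12)(0 7)(3 8)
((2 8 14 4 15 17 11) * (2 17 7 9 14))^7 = (2 8)(4 7 14 15 9)(11 17)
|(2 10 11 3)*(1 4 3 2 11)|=|(1 4 3 11 2 10)|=6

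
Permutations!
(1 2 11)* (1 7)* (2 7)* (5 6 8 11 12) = [0, 7, 12, 3, 4, 6, 8, 1, 11, 9, 10, 2, 5] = (1 7)(2 12 5 6 8 11)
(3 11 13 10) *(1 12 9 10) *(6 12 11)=(1 11 13)(3 6 12 9 10)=[0, 11, 2, 6, 4, 5, 12, 7, 8, 10, 3, 13, 9, 1]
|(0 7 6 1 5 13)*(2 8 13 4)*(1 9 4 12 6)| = 11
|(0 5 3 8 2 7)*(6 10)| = 6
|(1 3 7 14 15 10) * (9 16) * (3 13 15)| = 12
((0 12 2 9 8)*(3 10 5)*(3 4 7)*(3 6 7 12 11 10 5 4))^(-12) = (0 12)(2 11)(4 8)(9 10)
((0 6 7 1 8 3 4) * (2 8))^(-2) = (0 3 2 7)(1 6 4 8)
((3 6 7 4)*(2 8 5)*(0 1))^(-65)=(0 1)(2 8 5)(3 4 7 6)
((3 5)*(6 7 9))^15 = ((3 5)(6 7 9))^15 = (9)(3 5)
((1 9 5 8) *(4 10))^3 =(1 8 5 9)(4 10)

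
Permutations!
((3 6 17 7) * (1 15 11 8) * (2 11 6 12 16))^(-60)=(1 12 15 16 6 2 17 11 7 8 3)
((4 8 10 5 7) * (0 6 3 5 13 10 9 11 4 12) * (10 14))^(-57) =((0 6 3 5 7 12)(4 8 9 11)(10 13 14))^(-57) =(14)(0 5)(3 12)(4 11 9 8)(6 7)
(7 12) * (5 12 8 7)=[0, 1, 2, 3, 4, 12, 6, 8, 7, 9, 10, 11, 5]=(5 12)(7 8)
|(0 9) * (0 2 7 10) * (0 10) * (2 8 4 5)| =7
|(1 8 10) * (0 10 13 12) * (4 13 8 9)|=|(0 10 1 9 4 13 12)|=7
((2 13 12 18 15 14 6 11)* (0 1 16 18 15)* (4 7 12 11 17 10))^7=(0 18 16 1)(2 13 11)(4 10 17 6 14 15 12 7)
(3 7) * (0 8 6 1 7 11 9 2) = (0 8 6 1 7 3 11 9 2) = [8, 7, 0, 11, 4, 5, 1, 3, 6, 2, 10, 9]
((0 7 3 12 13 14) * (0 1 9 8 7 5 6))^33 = ((0 5 6)(1 9 8 7 3 12 13 14))^33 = (1 9 8 7 3 12 13 14)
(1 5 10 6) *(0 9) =(0 9)(1 5 10 6) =[9, 5, 2, 3, 4, 10, 1, 7, 8, 0, 6]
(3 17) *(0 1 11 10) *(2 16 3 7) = (0 1 11 10)(2 16 3 17 7) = [1, 11, 16, 17, 4, 5, 6, 2, 8, 9, 0, 10, 12, 13, 14, 15, 3, 7]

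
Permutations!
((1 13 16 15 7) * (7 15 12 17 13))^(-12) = (17)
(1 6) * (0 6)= (0 6 1)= [6, 0, 2, 3, 4, 5, 1]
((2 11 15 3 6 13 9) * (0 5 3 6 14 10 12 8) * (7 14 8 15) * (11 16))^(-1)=((0 5 3 8)(2 16 11 7 14 10 12 15 6 13 9))^(-1)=(0 8 3 5)(2 9 13 6 15 12 10 14 7 11 16)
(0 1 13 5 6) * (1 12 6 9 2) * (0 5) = (0 12 6 5 9 2 1 13) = [12, 13, 1, 3, 4, 9, 5, 7, 8, 2, 10, 11, 6, 0]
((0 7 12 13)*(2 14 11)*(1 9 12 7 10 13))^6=(14)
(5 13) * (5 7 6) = (5 13 7 6) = [0, 1, 2, 3, 4, 13, 5, 6, 8, 9, 10, 11, 12, 7]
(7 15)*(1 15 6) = [0, 15, 2, 3, 4, 5, 1, 6, 8, 9, 10, 11, 12, 13, 14, 7] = (1 15 7 6)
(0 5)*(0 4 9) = (0 5 4 9) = [5, 1, 2, 3, 9, 4, 6, 7, 8, 0]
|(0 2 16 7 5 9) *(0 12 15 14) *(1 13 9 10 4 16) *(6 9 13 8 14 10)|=|(0 2 1 8 14)(4 16 7 5 6 9 12 15 10)|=45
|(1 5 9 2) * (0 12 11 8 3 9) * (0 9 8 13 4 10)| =12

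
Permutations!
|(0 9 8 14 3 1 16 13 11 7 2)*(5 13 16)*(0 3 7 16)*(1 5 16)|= 12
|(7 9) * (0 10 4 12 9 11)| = 7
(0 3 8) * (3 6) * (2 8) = (0 6 3 2 8) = [6, 1, 8, 2, 4, 5, 3, 7, 0]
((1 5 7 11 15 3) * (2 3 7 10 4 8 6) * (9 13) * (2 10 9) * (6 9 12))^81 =(15)(1 10 13 5 4 2 12 8 3 6 9)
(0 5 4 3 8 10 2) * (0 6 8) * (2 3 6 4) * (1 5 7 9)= (0 7 9 1 5 2 4 6 8 10 3)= [7, 5, 4, 0, 6, 2, 8, 9, 10, 1, 3]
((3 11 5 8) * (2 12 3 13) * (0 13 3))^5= (0 13 2 12)(3 11 5 8)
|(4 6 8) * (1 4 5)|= 5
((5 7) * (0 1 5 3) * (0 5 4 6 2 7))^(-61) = (0 6 3 1 2 5 4 7)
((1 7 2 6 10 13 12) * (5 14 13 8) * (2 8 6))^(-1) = ((1 7 8 5 14 13 12)(6 10))^(-1) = (1 12 13 14 5 8 7)(6 10)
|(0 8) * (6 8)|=|(0 6 8)|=3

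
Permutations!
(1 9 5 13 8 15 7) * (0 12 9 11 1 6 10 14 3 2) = (0 12 9 5 13 8 15 7 6 10 14 3 2)(1 11) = [12, 11, 0, 2, 4, 13, 10, 6, 15, 5, 14, 1, 9, 8, 3, 7]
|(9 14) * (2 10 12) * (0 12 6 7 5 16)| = |(0 12 2 10 6 7 5 16)(9 14)| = 8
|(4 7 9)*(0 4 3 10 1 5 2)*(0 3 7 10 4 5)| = |(0 5 2 3 4 10 1)(7 9)| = 14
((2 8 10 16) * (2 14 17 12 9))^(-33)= ((2 8 10 16 14 17 12 9))^(-33)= (2 9 12 17 14 16 10 8)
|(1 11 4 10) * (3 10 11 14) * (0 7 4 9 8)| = 12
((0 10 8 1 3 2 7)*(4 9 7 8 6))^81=(0 4)(1 3 2 8)(6 7)(9 10)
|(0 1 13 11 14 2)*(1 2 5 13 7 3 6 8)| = 20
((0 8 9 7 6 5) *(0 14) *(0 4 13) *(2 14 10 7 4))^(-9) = ((0 8 9 4 13)(2 14)(5 10 7 6))^(-9) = (0 8 9 4 13)(2 14)(5 6 7 10)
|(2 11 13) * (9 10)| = |(2 11 13)(9 10)| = 6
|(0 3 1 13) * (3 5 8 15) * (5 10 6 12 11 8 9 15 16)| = 13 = |(0 10 6 12 11 8 16 5 9 15 3 1 13)|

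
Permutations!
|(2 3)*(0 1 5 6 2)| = 6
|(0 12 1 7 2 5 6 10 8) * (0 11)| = |(0 12 1 7 2 5 6 10 8 11)| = 10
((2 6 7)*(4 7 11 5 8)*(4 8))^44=((2 6 11 5 4 7))^44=(2 11 4)(5 7 6)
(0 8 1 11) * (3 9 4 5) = (0 8 1 11)(3 9 4 5) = [8, 11, 2, 9, 5, 3, 6, 7, 1, 4, 10, 0]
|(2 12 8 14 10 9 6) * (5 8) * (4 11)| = 8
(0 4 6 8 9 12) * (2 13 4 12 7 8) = (0 12)(2 13 4 6)(7 8 9) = [12, 1, 13, 3, 6, 5, 2, 8, 9, 7, 10, 11, 0, 4]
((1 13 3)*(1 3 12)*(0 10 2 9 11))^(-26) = ((0 10 2 9 11)(1 13 12))^(-26) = (0 11 9 2 10)(1 13 12)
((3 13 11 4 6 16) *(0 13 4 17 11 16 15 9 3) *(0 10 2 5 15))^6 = ((0 13 16 10 2 5 15 9 3 4 6)(11 17))^6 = (17)(0 15 13 9 16 3 10 4 2 6 5)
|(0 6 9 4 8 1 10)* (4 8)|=|(0 6 9 8 1 10)|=6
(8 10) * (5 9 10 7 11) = (5 9 10 8 7 11) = [0, 1, 2, 3, 4, 9, 6, 11, 7, 10, 8, 5]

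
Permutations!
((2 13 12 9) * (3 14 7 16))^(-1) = ((2 13 12 9)(3 14 7 16))^(-1) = (2 9 12 13)(3 16 7 14)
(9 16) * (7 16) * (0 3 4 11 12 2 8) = [3, 1, 8, 4, 11, 5, 6, 16, 0, 7, 10, 12, 2, 13, 14, 15, 9] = (0 3 4 11 12 2 8)(7 16 9)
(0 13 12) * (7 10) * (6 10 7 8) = (0 13 12)(6 10 8) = [13, 1, 2, 3, 4, 5, 10, 7, 6, 9, 8, 11, 0, 12]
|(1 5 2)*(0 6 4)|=|(0 6 4)(1 5 2)|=3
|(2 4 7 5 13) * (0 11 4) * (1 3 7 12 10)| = 11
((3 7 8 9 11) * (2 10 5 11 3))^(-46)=(2 5)(3 8)(7 9)(10 11)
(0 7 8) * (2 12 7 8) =[8, 1, 12, 3, 4, 5, 6, 2, 0, 9, 10, 11, 7] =(0 8)(2 12 7)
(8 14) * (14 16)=(8 16 14)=[0, 1, 2, 3, 4, 5, 6, 7, 16, 9, 10, 11, 12, 13, 8, 15, 14]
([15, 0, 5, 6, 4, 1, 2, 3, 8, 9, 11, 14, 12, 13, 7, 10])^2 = [10, 15, 1, 2, 4, 0, 5, 6, 8, 9, 14, 7, 12, 13, 3, 11]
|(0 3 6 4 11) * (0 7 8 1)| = |(0 3 6 4 11 7 8 1)| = 8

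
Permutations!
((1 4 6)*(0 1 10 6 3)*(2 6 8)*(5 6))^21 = (0 1 4 3)(2 5 6 10 8) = ((0 1 4 3)(2 5 6 10 8))^21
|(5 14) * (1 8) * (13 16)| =|(1 8)(5 14)(13 16)| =2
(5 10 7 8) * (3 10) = (3 10 7 8 5) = [0, 1, 2, 10, 4, 3, 6, 8, 5, 9, 7]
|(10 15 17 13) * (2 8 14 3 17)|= |(2 8 14 3 17 13 10 15)|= 8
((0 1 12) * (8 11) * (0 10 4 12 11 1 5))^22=((0 5)(1 11 8)(4 12 10))^22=(1 11 8)(4 12 10)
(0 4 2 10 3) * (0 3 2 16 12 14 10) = (0 4 16 12 14 10 2) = [4, 1, 0, 3, 16, 5, 6, 7, 8, 9, 2, 11, 14, 13, 10, 15, 12]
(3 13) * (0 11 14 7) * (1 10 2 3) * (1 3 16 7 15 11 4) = (0 4 1 10 2 16 7)(3 13)(11 14 15) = [4, 10, 16, 13, 1, 5, 6, 0, 8, 9, 2, 14, 12, 3, 15, 11, 7]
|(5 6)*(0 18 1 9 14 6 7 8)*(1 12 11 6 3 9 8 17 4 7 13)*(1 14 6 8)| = 30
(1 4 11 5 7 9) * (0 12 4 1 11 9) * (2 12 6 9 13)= (0 6 9 11 5 7)(2 12 4 13)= [6, 1, 12, 3, 13, 7, 9, 0, 8, 11, 10, 5, 4, 2]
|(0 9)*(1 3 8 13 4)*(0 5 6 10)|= 5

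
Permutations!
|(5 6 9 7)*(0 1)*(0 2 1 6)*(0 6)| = |(1 2)(5 6 9 7)| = 4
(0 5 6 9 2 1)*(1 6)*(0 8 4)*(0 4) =[5, 8, 6, 3, 4, 1, 9, 7, 0, 2] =(0 5 1 8)(2 6 9)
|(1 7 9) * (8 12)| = |(1 7 9)(8 12)| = 6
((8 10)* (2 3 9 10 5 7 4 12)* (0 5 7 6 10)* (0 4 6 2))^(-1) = ((0 5 2 3 9 4 12)(6 10 8 7))^(-1) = (0 12 4 9 3 2 5)(6 7 8 10)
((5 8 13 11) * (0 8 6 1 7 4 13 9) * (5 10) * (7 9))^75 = (0 1 5 11 4 8 9 6 10 13 7)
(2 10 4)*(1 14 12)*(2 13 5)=(1 14 12)(2 10 4 13 5)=[0, 14, 10, 3, 13, 2, 6, 7, 8, 9, 4, 11, 1, 5, 12]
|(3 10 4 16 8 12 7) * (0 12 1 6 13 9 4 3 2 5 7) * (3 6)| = |(0 12)(1 3 10 6 13 9 4 16 8)(2 5 7)| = 18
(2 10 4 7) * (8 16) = [0, 1, 10, 3, 7, 5, 6, 2, 16, 9, 4, 11, 12, 13, 14, 15, 8] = (2 10 4 7)(8 16)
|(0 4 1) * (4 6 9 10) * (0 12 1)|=|(0 6 9 10 4)(1 12)|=10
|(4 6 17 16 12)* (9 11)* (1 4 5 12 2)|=|(1 4 6 17 16 2)(5 12)(9 11)|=6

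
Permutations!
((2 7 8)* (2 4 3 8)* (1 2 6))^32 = ((1 2 7 6)(3 8 4))^32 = (3 4 8)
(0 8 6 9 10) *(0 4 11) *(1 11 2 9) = (0 8 6 1 11)(2 9 10 4) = [8, 11, 9, 3, 2, 5, 1, 7, 6, 10, 4, 0]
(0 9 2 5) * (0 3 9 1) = (0 1)(2 5 3 9) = [1, 0, 5, 9, 4, 3, 6, 7, 8, 2]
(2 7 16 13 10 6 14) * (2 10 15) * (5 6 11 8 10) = (2 7 16 13 15)(5 6 14)(8 10 11) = [0, 1, 7, 3, 4, 6, 14, 16, 10, 9, 11, 8, 12, 15, 5, 2, 13]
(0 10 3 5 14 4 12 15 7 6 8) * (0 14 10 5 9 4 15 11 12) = (0 5 10 3 9 4)(6 8 14 15 7)(11 12) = [5, 1, 2, 9, 0, 10, 8, 6, 14, 4, 3, 12, 11, 13, 15, 7]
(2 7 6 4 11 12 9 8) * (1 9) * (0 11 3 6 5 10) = (0 11 12 1 9 8 2 7 5 10)(3 6 4) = [11, 9, 7, 6, 3, 10, 4, 5, 2, 8, 0, 12, 1]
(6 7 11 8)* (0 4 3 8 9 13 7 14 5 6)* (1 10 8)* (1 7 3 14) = [4, 10, 2, 7, 14, 6, 1, 11, 0, 13, 8, 9, 12, 3, 5] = (0 4 14 5 6 1 10 8)(3 7 11 9 13)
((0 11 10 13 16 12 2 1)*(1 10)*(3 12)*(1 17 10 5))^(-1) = (0 1 5 2 12 3 16 13 10 17 11)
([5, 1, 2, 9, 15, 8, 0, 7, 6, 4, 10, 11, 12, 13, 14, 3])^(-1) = (0 6 8 5)(3 15 4 9)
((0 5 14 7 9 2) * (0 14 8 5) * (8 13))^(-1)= ((2 14 7 9)(5 13 8))^(-1)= (2 9 7 14)(5 8 13)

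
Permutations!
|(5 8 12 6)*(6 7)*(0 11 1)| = |(0 11 1)(5 8 12 7 6)| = 15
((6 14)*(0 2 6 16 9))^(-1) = ((0 2 6 14 16 9))^(-1) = (0 9 16 14 6 2)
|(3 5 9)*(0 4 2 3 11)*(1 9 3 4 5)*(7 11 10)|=8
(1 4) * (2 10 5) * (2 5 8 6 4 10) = (1 10 8 6 4) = [0, 10, 2, 3, 1, 5, 4, 7, 6, 9, 8]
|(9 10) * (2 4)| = |(2 4)(9 10)| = 2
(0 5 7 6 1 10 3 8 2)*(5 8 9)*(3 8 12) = (0 12 3 9 5 7 6 1 10 8 2) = [12, 10, 0, 9, 4, 7, 1, 6, 2, 5, 8, 11, 3]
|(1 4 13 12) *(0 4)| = 5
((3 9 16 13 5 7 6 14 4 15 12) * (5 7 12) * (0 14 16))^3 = (0 15 3 14 5 9 4 12)(6 7 13 16)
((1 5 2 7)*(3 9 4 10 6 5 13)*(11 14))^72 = ((1 13 3 9 4 10 6 5 2 7)(11 14))^72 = (14)(1 3 4 6 2)(5 7 13 9 10)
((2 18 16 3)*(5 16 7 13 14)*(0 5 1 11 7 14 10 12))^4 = (0 2 11 12 3 1 10 16 14 13 5 18 7)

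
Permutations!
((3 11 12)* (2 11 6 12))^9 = ((2 11)(3 6 12))^9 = (12)(2 11)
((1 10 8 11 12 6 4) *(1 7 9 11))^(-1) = ((1 10 8)(4 7 9 11 12 6))^(-1) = (1 8 10)(4 6 12 11 9 7)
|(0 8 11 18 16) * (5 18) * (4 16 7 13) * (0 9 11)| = 8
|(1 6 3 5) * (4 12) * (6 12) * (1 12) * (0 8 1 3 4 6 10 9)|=|(0 8 1 3 5 12 6 4 10 9)|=10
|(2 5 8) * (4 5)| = |(2 4 5 8)| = 4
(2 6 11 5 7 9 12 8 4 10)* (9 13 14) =[0, 1, 6, 3, 10, 7, 11, 13, 4, 12, 2, 5, 8, 14, 9] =(2 6 11 5 7 13 14 9 12 8 4 10)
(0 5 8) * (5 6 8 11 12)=(0 6 8)(5 11 12)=[6, 1, 2, 3, 4, 11, 8, 7, 0, 9, 10, 12, 5]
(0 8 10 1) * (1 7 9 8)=(0 1)(7 9 8 10)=[1, 0, 2, 3, 4, 5, 6, 9, 10, 8, 7]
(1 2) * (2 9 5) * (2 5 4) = (1 9 4 2) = [0, 9, 1, 3, 2, 5, 6, 7, 8, 4]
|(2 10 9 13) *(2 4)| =|(2 10 9 13 4)| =5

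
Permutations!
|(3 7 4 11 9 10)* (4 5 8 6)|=9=|(3 7 5 8 6 4 11 9 10)|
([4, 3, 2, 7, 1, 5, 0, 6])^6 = [0, 1, 2, 3, 4, 5, 6, 7]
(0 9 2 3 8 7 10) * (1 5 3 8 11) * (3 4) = [9, 5, 8, 11, 3, 4, 6, 10, 7, 2, 0, 1] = (0 9 2 8 7 10)(1 5 4 3 11)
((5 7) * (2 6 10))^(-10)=(2 10 6)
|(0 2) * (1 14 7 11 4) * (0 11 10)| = 8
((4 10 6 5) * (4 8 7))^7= (4 10 6 5 8 7)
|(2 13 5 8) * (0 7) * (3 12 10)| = 12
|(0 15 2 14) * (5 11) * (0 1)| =10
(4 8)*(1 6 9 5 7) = (1 6 9 5 7)(4 8) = [0, 6, 2, 3, 8, 7, 9, 1, 4, 5]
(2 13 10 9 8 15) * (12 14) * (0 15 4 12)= (0 15 2 13 10 9 8 4 12 14)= [15, 1, 13, 3, 12, 5, 6, 7, 4, 8, 9, 11, 14, 10, 0, 2]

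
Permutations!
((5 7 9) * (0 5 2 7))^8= (2 9 7)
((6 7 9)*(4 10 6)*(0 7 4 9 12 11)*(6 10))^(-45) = (0 11 12 7)(4 6)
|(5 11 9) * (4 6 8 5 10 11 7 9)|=8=|(4 6 8 5 7 9 10 11)|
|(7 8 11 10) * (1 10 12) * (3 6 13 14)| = 12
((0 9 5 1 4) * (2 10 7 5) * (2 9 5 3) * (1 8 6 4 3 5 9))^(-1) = (0 4 6 8 5 7 10 2 3 1 9)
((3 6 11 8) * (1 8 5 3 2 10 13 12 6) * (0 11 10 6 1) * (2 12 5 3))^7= (0 11 3)(1 8 12)(2 10 5 6 13)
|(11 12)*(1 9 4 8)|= |(1 9 4 8)(11 12)|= 4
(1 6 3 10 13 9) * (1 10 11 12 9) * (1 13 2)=(13)(1 6 3 11 12 9 10 2)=[0, 6, 1, 11, 4, 5, 3, 7, 8, 10, 2, 12, 9, 13]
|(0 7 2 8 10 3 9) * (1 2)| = 8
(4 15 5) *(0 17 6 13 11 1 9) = (0 17 6 13 11 1 9)(4 15 5) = [17, 9, 2, 3, 15, 4, 13, 7, 8, 0, 10, 1, 12, 11, 14, 5, 16, 6]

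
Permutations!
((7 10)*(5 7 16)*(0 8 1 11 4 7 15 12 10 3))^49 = ((0 8 1 11 4 7 3)(5 15 12 10 16))^49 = (5 16 10 12 15)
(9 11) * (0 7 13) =(0 7 13)(9 11) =[7, 1, 2, 3, 4, 5, 6, 13, 8, 11, 10, 9, 12, 0]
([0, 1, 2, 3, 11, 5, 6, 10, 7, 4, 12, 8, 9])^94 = (4 7 9 8 12 11 10)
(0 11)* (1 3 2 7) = [11, 3, 7, 2, 4, 5, 6, 1, 8, 9, 10, 0] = (0 11)(1 3 2 7)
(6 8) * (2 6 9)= (2 6 8 9)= [0, 1, 6, 3, 4, 5, 8, 7, 9, 2]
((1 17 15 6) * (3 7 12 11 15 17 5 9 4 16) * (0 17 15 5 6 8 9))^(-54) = ((0 17 15 8 9 4 16 3 7 12 11 5)(1 6))^(-54) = (0 16)(3 17)(4 5)(7 15)(8 12)(9 11)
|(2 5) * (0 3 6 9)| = 4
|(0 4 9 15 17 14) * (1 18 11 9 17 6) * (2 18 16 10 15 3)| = |(0 4 17 14)(1 16 10 15 6)(2 18 11 9 3)| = 20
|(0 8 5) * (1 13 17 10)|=12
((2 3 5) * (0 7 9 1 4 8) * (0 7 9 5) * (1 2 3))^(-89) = (0 9 2 1 4 8 7 5 3)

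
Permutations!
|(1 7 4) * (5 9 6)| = |(1 7 4)(5 9 6)| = 3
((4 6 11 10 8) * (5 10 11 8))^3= (11)(5 10)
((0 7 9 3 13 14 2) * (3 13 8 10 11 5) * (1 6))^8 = ((0 7 9 13 14 2)(1 6)(3 8 10 11 5))^8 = (0 9 14)(2 7 13)(3 11 8 5 10)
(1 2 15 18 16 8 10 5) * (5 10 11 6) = (1 2 15 18 16 8 11 6 5) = [0, 2, 15, 3, 4, 1, 5, 7, 11, 9, 10, 6, 12, 13, 14, 18, 8, 17, 16]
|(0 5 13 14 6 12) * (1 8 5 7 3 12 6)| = |(0 7 3 12)(1 8 5 13 14)| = 20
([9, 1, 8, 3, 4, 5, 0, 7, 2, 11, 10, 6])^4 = [0, 1, 2, 3, 4, 5, 6, 7, 8, 9, 10, 11]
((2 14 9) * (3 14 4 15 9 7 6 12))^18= (2 15)(3 6 14 12 7)(4 9)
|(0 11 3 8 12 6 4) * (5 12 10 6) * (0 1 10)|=|(0 11 3 8)(1 10 6 4)(5 12)|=4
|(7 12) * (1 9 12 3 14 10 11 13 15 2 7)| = |(1 9 12)(2 7 3 14 10 11 13 15)| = 24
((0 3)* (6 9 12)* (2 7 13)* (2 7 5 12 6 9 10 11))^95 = ((0 3)(2 5 12 9 6 10 11)(7 13))^95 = (0 3)(2 6 5 10 12 11 9)(7 13)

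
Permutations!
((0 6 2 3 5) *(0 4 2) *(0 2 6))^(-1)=(2 6 4 5 3)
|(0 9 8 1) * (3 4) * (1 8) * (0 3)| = 5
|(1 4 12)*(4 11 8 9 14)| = |(1 11 8 9 14 4 12)| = 7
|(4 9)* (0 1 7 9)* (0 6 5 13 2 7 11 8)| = |(0 1 11 8)(2 7 9 4 6 5 13)| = 28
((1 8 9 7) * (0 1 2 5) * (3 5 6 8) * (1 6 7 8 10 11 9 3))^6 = (0 3 9 10)(5 8 11 6)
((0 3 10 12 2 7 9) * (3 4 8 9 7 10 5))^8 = ((0 4 8 9)(2 10 12)(3 5))^8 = (2 12 10)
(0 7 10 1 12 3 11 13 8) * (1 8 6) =(0 7 10 8)(1 12 3 11 13 6) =[7, 12, 2, 11, 4, 5, 1, 10, 0, 9, 8, 13, 3, 6]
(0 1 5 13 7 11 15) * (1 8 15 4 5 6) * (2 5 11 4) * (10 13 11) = [8, 6, 5, 3, 10, 11, 1, 4, 15, 9, 13, 2, 12, 7, 14, 0] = (0 8 15)(1 6)(2 5 11)(4 10 13 7)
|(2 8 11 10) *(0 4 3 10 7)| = |(0 4 3 10 2 8 11 7)| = 8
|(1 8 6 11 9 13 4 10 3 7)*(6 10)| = 5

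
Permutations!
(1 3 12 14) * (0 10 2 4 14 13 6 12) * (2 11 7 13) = (0 10 11 7 13 6 12 2 4 14 1 3) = [10, 3, 4, 0, 14, 5, 12, 13, 8, 9, 11, 7, 2, 6, 1]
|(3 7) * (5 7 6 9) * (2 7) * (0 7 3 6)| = 7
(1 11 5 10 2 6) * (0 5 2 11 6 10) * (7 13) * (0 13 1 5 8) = (0 8)(1 6 5 13 7)(2 10 11) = [8, 6, 10, 3, 4, 13, 5, 1, 0, 9, 11, 2, 12, 7]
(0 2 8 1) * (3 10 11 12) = (0 2 8 1)(3 10 11 12) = [2, 0, 8, 10, 4, 5, 6, 7, 1, 9, 11, 12, 3]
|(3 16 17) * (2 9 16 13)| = 6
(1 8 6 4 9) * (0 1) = (0 1 8 6 4 9) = [1, 8, 2, 3, 9, 5, 4, 7, 6, 0]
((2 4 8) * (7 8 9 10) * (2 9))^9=(2 4)(7 8 9 10)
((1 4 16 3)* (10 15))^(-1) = (1 3 16 4)(10 15)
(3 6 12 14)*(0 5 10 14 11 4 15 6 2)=(0 5 10 14 3 2)(4 15 6 12 11)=[5, 1, 0, 2, 15, 10, 12, 7, 8, 9, 14, 4, 11, 13, 3, 6]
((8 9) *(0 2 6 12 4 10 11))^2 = (0 6 4 11 2 12 10)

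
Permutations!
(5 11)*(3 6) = (3 6)(5 11) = [0, 1, 2, 6, 4, 11, 3, 7, 8, 9, 10, 5]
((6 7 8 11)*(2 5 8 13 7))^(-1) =(2 6 11 8 5)(7 13)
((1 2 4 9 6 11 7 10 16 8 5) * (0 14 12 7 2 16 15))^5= (0 15 10 7 12 14)(1 16 8 5)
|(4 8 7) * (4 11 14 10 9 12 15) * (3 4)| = 10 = |(3 4 8 7 11 14 10 9 12 15)|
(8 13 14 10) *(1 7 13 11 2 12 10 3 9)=(1 7 13 14 3 9)(2 12 10 8 11)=[0, 7, 12, 9, 4, 5, 6, 13, 11, 1, 8, 2, 10, 14, 3]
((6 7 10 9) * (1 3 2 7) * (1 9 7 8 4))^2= ((1 3 2 8 4)(6 9)(7 10))^2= (10)(1 2 4 3 8)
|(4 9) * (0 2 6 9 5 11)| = 7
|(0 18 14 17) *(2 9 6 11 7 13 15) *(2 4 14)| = 12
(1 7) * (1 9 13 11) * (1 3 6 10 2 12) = [0, 7, 12, 6, 4, 5, 10, 9, 8, 13, 2, 3, 1, 11] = (1 7 9 13 11 3 6 10 2 12)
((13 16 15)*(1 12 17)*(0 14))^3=(17)(0 14)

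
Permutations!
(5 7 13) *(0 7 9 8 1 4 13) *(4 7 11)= [11, 7, 2, 3, 13, 9, 6, 0, 1, 8, 10, 4, 12, 5]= (0 11 4 13 5 9 8 1 7)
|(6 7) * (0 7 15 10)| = |(0 7 6 15 10)| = 5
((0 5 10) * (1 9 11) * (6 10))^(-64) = ((0 5 6 10)(1 9 11))^(-64) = (1 11 9)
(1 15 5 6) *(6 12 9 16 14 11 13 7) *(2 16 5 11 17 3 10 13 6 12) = [0, 15, 16, 10, 4, 2, 1, 12, 8, 5, 13, 6, 9, 7, 17, 11, 14, 3] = (1 15 11 6)(2 16 14 17 3 10 13 7 12 9 5)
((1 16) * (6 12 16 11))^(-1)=(1 16 12 6 11)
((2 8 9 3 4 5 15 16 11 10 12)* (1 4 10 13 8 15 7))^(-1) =((1 4 5 7)(2 15 16 11 13 8 9 3 10 12))^(-1) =(1 7 5 4)(2 12 10 3 9 8 13 11 16 15)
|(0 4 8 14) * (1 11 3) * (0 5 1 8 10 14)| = 9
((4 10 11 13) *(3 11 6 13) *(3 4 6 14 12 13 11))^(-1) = (4 11 6 13 12 14 10)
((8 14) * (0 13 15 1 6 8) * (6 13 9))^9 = (15)(0 14 8 6 9)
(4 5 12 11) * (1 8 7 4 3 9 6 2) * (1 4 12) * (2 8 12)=(1 12 11 3 9 6 8 7 2 4 5)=[0, 12, 4, 9, 5, 1, 8, 2, 7, 6, 10, 3, 11]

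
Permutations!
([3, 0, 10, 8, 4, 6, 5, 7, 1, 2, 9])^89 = (0 3 8 1)(2 9 10)(5 6)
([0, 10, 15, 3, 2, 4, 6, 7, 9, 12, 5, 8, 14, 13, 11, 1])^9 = (1 4)(2 10)(5 15)(8 11 14 12 9)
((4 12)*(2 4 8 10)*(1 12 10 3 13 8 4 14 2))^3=((1 12 4 10)(2 14)(3 13 8))^3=(1 10 4 12)(2 14)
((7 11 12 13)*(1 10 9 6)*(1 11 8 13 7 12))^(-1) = (1 11 6 9 10)(7 12 13 8)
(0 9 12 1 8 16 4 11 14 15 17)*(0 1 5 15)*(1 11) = [9, 8, 2, 3, 1, 15, 6, 7, 16, 12, 10, 14, 5, 13, 0, 17, 4, 11] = (0 9 12 5 15 17 11 14)(1 8 16 4)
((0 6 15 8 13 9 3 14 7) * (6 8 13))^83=(0 6 13 3 7 8 15 9 14)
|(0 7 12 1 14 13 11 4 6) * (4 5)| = 10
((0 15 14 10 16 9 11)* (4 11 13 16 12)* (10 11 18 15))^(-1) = (0 11 14 15 18 4 12 10)(9 16 13)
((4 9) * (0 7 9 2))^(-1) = (0 2 4 9 7)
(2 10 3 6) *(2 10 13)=(2 13)(3 6 10)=[0, 1, 13, 6, 4, 5, 10, 7, 8, 9, 3, 11, 12, 2]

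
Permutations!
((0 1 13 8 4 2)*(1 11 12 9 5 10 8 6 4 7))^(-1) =(0 2 4 6 13 1 7 8 10 5 9 12 11) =((0 11 12 9 5 10 8 7 1 13 6 4 2))^(-1)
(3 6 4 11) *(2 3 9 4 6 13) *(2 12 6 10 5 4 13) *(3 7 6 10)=[0, 1, 7, 2, 11, 4, 3, 6, 8, 13, 5, 9, 10, 12]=(2 7 6 3)(4 11 9 13 12 10 5)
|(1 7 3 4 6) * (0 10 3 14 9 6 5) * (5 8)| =30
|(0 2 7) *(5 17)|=6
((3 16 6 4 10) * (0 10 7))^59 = (0 16 7 3 4 10 6)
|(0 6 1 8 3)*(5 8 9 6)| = |(0 5 8 3)(1 9 6)| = 12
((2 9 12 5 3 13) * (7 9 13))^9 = ((2 13)(3 7 9 12 5))^9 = (2 13)(3 5 12 9 7)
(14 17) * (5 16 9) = [0, 1, 2, 3, 4, 16, 6, 7, 8, 5, 10, 11, 12, 13, 17, 15, 9, 14] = (5 16 9)(14 17)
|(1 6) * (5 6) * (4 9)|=6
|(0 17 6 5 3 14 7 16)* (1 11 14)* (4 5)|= |(0 17 6 4 5 3 1 11 14 7 16)|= 11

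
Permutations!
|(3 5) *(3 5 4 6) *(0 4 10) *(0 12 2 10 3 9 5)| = 15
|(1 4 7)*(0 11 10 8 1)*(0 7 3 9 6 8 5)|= |(0 11 10 5)(1 4 3 9 6 8)|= 12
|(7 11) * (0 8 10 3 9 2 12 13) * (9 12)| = 6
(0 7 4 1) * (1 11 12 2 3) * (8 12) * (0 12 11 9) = [7, 12, 3, 1, 9, 5, 6, 4, 11, 0, 10, 8, 2] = (0 7 4 9)(1 12 2 3)(8 11)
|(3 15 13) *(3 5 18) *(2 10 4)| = |(2 10 4)(3 15 13 5 18)| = 15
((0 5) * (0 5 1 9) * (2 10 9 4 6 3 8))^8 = (0 9 10 2 8 3 6 4 1)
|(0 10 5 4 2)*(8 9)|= |(0 10 5 4 2)(8 9)|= 10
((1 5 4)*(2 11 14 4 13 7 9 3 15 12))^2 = ((1 5 13 7 9 3 15 12 2 11 14 4))^2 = (1 13 9 15 2 14)(3 12 11 4 5 7)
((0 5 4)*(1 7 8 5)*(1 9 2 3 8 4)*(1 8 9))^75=(9)(0 4 7 1)(5 8)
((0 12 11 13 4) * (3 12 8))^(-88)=((0 8 3 12 11 13 4))^(-88)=(0 12 4 3 13 8 11)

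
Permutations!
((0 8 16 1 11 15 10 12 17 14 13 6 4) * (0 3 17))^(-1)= (0 12 10 15 11 1 16 8)(3 4 6 13 14 17)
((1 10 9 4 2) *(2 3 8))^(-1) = ((1 10 9 4 3 8 2))^(-1) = (1 2 8 3 4 9 10)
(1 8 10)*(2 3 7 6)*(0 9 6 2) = (0 9 6)(1 8 10)(2 3 7) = [9, 8, 3, 7, 4, 5, 0, 2, 10, 6, 1]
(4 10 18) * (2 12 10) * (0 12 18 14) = (0 12 10 14)(2 18 4) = [12, 1, 18, 3, 2, 5, 6, 7, 8, 9, 14, 11, 10, 13, 0, 15, 16, 17, 4]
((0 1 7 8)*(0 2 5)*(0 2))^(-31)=((0 1 7 8)(2 5))^(-31)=(0 1 7 8)(2 5)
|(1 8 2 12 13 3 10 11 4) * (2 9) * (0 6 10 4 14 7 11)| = 24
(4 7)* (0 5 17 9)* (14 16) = [5, 1, 2, 3, 7, 17, 6, 4, 8, 0, 10, 11, 12, 13, 16, 15, 14, 9] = (0 5 17 9)(4 7)(14 16)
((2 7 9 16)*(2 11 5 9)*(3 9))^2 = (3 16 5 9 11)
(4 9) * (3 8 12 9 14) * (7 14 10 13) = (3 8 12 9 4 10 13 7 14) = [0, 1, 2, 8, 10, 5, 6, 14, 12, 4, 13, 11, 9, 7, 3]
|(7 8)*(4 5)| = 2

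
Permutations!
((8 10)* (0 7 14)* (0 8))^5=((0 7 14 8 10))^5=(14)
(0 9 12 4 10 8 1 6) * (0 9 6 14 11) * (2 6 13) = (0 13 2 6 9 12 4 10 8 1 14 11) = [13, 14, 6, 3, 10, 5, 9, 7, 1, 12, 8, 0, 4, 2, 11]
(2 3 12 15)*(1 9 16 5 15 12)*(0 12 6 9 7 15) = [12, 7, 3, 1, 4, 0, 9, 15, 8, 16, 10, 11, 6, 13, 14, 2, 5] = (0 12 6 9 16 5)(1 7 15 2 3)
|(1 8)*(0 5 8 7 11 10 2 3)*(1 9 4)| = 11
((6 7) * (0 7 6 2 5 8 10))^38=((0 7 2 5 8 10))^38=(0 2 8)(5 10 7)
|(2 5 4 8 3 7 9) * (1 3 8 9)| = |(1 3 7)(2 5 4 9)| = 12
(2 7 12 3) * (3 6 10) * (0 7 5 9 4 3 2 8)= [7, 1, 5, 8, 3, 9, 10, 12, 0, 4, 2, 11, 6]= (0 7 12 6 10 2 5 9 4 3 8)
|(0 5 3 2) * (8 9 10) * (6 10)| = |(0 5 3 2)(6 10 8 9)| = 4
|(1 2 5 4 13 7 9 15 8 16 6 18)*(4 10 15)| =36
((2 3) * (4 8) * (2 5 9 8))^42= (9)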